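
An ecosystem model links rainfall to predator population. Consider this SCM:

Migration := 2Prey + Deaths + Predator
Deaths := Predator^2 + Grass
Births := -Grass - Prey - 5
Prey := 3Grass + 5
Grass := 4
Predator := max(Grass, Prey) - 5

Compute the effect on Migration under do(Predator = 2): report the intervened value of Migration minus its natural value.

-150

The intervention breaks the incoming arrows to Predator: Predator := max(Grass, Prey) - 5 no longer applies, and Predator = 2.
Prey = 3Grass + 5  [with Grass=4]  = 17
Deaths = Predator^2 + Grass  [with Predator=2, Grass=4]  = 8
Migration = 2Prey + Deaths + Predator  [with Prey=17, Deaths=8, Predator=2]  = 44
Without intervention: Prey = 3Grass + 5  [with Grass=4]  = 17; Predator = max(Grass, Prey) - 5  [with Grass=4, Prey=17]  = 12; Deaths = Predator^2 + Grass  [with Predator=12, Grass=4]  = 148; Migration = 2Prey + Deaths + Predator  [with Prey=17, Deaths=148, Predator=12]  = 194.
Change = 44 − 194 = -150.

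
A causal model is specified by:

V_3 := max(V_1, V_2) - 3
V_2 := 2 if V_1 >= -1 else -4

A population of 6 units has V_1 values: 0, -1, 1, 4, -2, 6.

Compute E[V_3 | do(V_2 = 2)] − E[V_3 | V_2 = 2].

The intervention sets V_2=2 in all 6 units regardless of V_1. Recomputing V_3 per unit gives -1, -1, -1, 1, -1, 3; average 0.
E[V_3|V_2=2] averages over only the 5 units with V_2=2 (V_1 = 0, -1, 1, 4, 6): V_3 = -1, -1, -1, 1, 3, mean 0.2.
Difference = 0 − 0.2 = -0.2.

-0.2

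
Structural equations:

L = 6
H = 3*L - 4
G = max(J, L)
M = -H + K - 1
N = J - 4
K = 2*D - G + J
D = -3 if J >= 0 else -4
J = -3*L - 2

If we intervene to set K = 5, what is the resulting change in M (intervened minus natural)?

39

do(K=5) replaces the equation K = 2*D - G + J with the constant K = 5.
H = 3*L - 4  [with L=6]  = 14
M = -H + K - 1  [with H=14, K=5]  = -10
Without intervention: J = -3*L - 2  [with L=6]  = -20; G = max(J, L)  [with J=-20, L=6]  = 6; D = -3 if J >= 0 else -4  [with J=-20]  = -4; K = 2*D - G + J  [with D=-4, G=6, J=-20]  = -34; H = 3*L - 4  [with L=6]  = 14; M = -H + K - 1  [with H=14, K=-34]  = -49.
Change = -10 − (-49) = 39.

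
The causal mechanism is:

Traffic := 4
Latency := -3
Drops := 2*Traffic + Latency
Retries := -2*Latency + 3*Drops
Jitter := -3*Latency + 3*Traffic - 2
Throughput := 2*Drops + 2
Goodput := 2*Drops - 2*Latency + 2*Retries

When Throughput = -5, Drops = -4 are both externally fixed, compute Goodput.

-14

Under do(Throughput = -5, Drops = -4), each intervened variable's structural equation is replaced by its fixed value.
Retries = -2*Latency + 3*Drops  [with Latency=-3, Drops=-4]  = -6
Goodput = 2*Drops - 2*Latency + 2*Retries  [with Drops=-4, Latency=-3, Retries=-6]  = -14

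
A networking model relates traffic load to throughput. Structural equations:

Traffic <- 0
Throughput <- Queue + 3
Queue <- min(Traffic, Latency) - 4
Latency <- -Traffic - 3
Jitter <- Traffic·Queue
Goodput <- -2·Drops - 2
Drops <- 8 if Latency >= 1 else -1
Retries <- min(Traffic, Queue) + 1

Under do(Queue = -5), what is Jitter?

0

The intervention breaks the incoming arrows to Queue: Queue <- min(Traffic, Latency) - 4 no longer applies, and Queue = -5.
Jitter = Traffic·Queue  [with Traffic=0, Queue=-5]  = 0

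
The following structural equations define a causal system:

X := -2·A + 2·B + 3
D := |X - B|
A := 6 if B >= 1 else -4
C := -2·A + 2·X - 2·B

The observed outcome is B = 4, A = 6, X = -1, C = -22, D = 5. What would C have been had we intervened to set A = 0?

Under do(A=0), the mechanism A := 6 if B >= 1 else -4 is discarded; A is fixed at 0.
X = -2·A + 2·B + 3  [with A=0, B=4]  = 11
C = -2·A + 2·X - 2·B  [with A=0, X=11, B=4]  = 14

14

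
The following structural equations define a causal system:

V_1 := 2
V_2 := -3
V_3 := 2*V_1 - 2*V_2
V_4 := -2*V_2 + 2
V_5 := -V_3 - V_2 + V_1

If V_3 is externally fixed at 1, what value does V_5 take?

4

do(V_3=1) replaces the equation V_3 := 2*V_1 - 2*V_2 with the constant V_3 = 1.
V_5 = -V_3 - V_2 + V_1  [with V_3=1, V_2=-3, V_1=2]  = 4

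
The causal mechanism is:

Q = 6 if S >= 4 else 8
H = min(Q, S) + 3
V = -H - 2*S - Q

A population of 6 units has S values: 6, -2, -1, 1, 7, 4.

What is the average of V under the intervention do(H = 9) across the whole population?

-21

The intervention sets H=9 in all 6 units regardless of S. Recomputing V per unit gives -27, -13, -15, -19, -29, -23; average -21.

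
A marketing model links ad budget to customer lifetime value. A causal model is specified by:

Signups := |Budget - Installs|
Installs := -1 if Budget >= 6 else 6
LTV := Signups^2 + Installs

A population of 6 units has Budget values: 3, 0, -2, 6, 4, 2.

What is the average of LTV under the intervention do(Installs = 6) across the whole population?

Under do(Installs=6), Installs's equation is replaced by Installs=6 for every unit. Per-unit LTV: 15, 42, 70, 6, 10, 22. Mean = 27.5.

27.5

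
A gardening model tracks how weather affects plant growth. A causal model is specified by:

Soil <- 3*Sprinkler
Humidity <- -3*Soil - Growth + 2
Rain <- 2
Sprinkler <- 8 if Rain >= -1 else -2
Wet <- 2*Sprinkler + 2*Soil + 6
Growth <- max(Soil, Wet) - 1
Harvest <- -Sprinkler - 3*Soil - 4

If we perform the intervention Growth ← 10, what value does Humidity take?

The intervention breaks the incoming arrows to Growth: Growth <- max(Soil, Wet) - 1 no longer applies, and Growth = 10.
Sprinkler = 8 if Rain >= -1 else -2  [with Rain=2]  = 8
Soil = 3*Sprinkler  [with Sprinkler=8]  = 24
Humidity = -3*Soil - Growth + 2  [with Soil=24, Growth=10]  = -80

-80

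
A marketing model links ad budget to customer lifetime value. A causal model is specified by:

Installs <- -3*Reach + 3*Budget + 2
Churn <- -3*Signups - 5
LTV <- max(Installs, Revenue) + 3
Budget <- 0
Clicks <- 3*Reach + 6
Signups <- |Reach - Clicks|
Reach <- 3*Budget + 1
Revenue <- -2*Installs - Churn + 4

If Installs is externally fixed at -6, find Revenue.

45

The intervention breaks the incoming arrows to Installs: Installs <- -3*Reach + 3*Budget + 2 no longer applies, and Installs = -6.
Reach = 3*Budget + 1  [with Budget=0]  = 1
Clicks = 3*Reach + 6  [with Reach=1]  = 9
Signups = |Reach - Clicks|  [with Reach=1, Clicks=9]  = 8
Churn = -3*Signups - 5  [with Signups=8]  = -29
Revenue = -2*Installs - Churn + 4  [with Installs=-6, Churn=-29]  = 45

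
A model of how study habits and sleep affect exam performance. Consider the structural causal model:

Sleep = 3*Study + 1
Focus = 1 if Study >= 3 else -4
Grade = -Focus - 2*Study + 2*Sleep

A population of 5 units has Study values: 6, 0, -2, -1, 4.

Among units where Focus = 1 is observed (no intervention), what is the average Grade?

Observing Focus=1 restricts to units where Focus's equation naturally yields 1: Study ∈ {6, 4}. In that subpopulation Grade = 25, 17, mean 21.

21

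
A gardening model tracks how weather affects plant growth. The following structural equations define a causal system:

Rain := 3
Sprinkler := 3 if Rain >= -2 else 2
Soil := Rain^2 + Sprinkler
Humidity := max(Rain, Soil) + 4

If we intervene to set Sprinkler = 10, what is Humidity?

23

Under do(Sprinkler=10), the mechanism Sprinkler := 3 if Rain >= -2 else 2 is discarded; Sprinkler is fixed at 10.
Soil = Rain^2 + Sprinkler  [with Rain=3, Sprinkler=10]  = 19
Humidity = max(Rain, Soil) + 4  [with Rain=3, Soil=19]  = 23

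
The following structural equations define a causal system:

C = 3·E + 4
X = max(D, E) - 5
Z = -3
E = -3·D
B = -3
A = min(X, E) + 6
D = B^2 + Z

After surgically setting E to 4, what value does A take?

7

The intervention breaks the incoming arrows to E: E = -3·D no longer applies, and E = 4.
D = B^2 + Z  [with B=-3, Z=-3]  = 6
X = max(D, E) - 5  [with D=6, E=4]  = 1
A = min(X, E) + 6  [with X=1, E=4]  = 7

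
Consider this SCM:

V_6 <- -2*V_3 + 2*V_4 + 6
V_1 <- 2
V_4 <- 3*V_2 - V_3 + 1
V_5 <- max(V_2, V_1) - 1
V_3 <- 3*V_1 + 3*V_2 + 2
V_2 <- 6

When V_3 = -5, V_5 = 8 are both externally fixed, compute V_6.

Setting V_3 = -5, V_5 = 8 by intervention discards those variables' equations.
V_4 = 3*V_2 - V_3 + 1  [with V_2=6, V_3=-5]  = 24
V_6 = -2*V_3 + 2*V_4 + 6  [with V_3=-5, V_4=24]  = 64

64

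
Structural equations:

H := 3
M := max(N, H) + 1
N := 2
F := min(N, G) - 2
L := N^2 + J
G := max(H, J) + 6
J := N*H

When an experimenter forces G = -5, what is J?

Under do(G=-5), the mechanism G := max(H, J) + 6 is discarded; G is fixed at -5.
Since J is not a descendant of the intervened variable, it is unaffected.
J = N*H  [with N=2, H=3]  = 6

6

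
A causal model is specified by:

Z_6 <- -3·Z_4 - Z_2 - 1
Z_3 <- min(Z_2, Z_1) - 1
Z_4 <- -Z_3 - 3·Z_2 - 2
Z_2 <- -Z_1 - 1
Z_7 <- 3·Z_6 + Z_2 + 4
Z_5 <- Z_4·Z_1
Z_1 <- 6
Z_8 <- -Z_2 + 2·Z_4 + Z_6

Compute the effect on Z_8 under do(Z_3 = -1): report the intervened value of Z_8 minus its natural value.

The intervention breaks the incoming arrows to Z_3: Z_3 <- min(Z_2, Z_1) - 1 no longer applies, and Z_3 = -1.
Z_2 = -Z_1 - 1  [with Z_1=6]  = -7
Z_4 = -Z_3 - 3·Z_2 - 2  [with Z_3=-1, Z_2=-7]  = 20
Z_6 = -3·Z_4 - Z_2 - 1  [with Z_4=20, Z_2=-7]  = -54
Z_8 = -Z_2 + 2·Z_4 + Z_6  [with Z_2=-7, Z_4=20, Z_6=-54]  = -7
Without intervention: Z_2 = -Z_1 - 1  [with Z_1=6]  = -7; Z_3 = min(Z_2, Z_1) - 1  [with Z_2=-7, Z_1=6]  = -8; Z_4 = -Z_3 - 3·Z_2 - 2  [with Z_3=-8, Z_2=-7]  = 27; Z_6 = -3·Z_4 - Z_2 - 1  [with Z_4=27, Z_2=-7]  = -75; Z_8 = -Z_2 + 2·Z_4 + Z_6  [with Z_2=-7, Z_4=27, Z_6=-75]  = -14.
Change = -7 − (-14) = 7.

7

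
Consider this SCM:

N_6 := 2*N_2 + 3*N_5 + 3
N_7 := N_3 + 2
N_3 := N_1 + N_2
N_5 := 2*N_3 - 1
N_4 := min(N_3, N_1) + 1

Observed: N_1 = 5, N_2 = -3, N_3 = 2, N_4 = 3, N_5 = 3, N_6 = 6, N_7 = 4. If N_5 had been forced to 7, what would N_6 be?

The intervention breaks the incoming arrows to N_5: N_5 := 2*N_3 - 1 no longer applies, and N_5 = 7.
N_6 = 2*N_2 + 3*N_5 + 3  [with N_2=-3, N_5=7]  = 18

18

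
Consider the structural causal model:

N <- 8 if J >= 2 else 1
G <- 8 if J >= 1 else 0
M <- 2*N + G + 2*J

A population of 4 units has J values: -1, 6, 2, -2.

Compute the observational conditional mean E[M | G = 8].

32

Observing G=8 restricts to units where G's equation naturally yields 8: J ∈ {6, 2}. In that subpopulation M = 36, 28, mean 32.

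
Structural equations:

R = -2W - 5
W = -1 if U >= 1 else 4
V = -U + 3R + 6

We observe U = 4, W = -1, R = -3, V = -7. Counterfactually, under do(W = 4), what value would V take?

Under do(W=4), the mechanism W = -1 if U >= 1 else 4 is discarded; W is fixed at 4.
R = -2W - 5  [with W=4]  = -13
V = -U + 3R + 6  [with U=4, R=-13]  = -37

-37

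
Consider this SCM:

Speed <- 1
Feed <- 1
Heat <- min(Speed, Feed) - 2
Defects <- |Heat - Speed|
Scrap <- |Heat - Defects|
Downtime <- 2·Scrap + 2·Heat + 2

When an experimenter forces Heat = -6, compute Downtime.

The intervention breaks the incoming arrows to Heat: Heat <- min(Speed, Feed) - 2 no longer applies, and Heat = -6.
Defects = |Heat - Speed|  [with Heat=-6, Speed=1]  = 7
Scrap = |Heat - Defects|  [with Heat=-6, Defects=7]  = 13
Downtime = 2·Scrap + 2·Heat + 2  [with Scrap=13, Heat=-6]  = 16

16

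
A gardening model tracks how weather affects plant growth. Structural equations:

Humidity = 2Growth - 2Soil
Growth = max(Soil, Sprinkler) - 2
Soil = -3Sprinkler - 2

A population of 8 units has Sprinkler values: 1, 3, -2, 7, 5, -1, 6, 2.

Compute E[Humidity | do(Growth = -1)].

17.75

do(Growth=-1) breaks Growth's dependence on Sprinkler. With Growth=-1 fixed, Humidity across the units is 8, 20, -10, 44, 32, -4, 38, 14, mean 17.75.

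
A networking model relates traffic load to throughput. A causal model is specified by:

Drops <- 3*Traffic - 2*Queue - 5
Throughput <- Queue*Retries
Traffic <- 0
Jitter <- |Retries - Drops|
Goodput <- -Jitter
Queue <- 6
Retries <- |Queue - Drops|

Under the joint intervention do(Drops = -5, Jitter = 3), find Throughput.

Setting Drops = -5, Jitter = 3 by intervention discards those variables' equations.
Retries = |Queue - Drops|  [with Queue=6, Drops=-5]  = 11
Throughput = Queue*Retries  [with Queue=6, Retries=11]  = 66

66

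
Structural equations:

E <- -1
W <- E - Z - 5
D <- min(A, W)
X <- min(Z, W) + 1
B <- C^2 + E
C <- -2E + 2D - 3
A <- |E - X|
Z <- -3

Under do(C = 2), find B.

3

do(C=2) replaces the equation C <- -2E + 2D - 3 with the constant C = 2.
B = C^2 + E  [with C=2, E=-1]  = 3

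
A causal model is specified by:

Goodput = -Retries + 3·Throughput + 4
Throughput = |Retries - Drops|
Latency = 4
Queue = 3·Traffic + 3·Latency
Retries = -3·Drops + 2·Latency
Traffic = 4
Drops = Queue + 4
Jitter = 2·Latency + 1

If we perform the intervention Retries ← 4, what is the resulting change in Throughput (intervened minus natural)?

-80

Under do(Retries=4), the mechanism Retries = -3·Drops + 2·Latency is discarded; Retries is fixed at 4.
Queue = 3·Traffic + 3·Latency  [with Traffic=4, Latency=4]  = 24
Drops = Queue + 4  [with Queue=24]  = 28
Throughput = |Retries - Drops|  [with Retries=4, Drops=28]  = 24
Without intervention: Queue = 3·Traffic + 3·Latency  [with Traffic=4, Latency=4]  = 24; Drops = Queue + 4  [with Queue=24]  = 28; Retries = -3·Drops + 2·Latency  [with Drops=28, Latency=4]  = -76; Throughput = |Retries - Drops|  [with Retries=-76, Drops=28]  = 104.
Change = 24 − 104 = -80.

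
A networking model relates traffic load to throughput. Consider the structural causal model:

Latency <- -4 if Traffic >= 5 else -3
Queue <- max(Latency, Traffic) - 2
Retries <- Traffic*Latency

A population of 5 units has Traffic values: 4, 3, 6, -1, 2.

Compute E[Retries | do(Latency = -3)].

do(Latency=-3) breaks Latency's dependence on Traffic. With Latency=-3 fixed, Retries across the units is -12, -9, -18, 3, -6, mean -8.4.

-8.4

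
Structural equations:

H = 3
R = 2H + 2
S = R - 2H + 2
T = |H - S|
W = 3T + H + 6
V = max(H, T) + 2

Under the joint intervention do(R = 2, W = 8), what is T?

5

The joint intervention fixes R = 2, W = 8, removing each variable's own equation.
S = R - 2H + 2  [with R=2, H=3]  = -2
T = |H - S|  [with H=3, S=-2]  = 5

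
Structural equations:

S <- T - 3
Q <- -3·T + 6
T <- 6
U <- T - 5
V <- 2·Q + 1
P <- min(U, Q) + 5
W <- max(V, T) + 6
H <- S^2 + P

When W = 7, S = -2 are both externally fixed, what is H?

Under do(W = 7, S = -2), each intervened variable's structural equation is replaced by its fixed value.
Q = -3·T + 6  [with T=6]  = -12
U = T - 5  [with T=6]  = 1
P = min(U, Q) + 5  [with U=1, Q=-12]  = -7
H = S^2 + P  [with S=-2, P=-7]  = -3

-3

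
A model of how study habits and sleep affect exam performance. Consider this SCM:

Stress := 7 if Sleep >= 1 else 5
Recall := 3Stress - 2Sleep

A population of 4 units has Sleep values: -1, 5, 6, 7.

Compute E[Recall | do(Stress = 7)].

Every unit gets Stress=7 under the intervention. Recall values become 23, 11, 9, 7; E[Recall|do(Stress=7)] = 12.5.

12.5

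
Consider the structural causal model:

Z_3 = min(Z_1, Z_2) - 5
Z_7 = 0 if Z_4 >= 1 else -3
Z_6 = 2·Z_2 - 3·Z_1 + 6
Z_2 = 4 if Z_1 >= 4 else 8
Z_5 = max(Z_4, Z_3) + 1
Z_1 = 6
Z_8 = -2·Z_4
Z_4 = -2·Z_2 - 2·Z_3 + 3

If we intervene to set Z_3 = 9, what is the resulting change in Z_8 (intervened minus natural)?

40

The intervention breaks the incoming arrows to Z_3: Z_3 = min(Z_1, Z_2) - 5 no longer applies, and Z_3 = 9.
Z_2 = 4 if Z_1 >= 4 else 8  [with Z_1=6]  = 4
Z_4 = -2·Z_2 - 2·Z_3 + 3  [with Z_2=4, Z_3=9]  = -23
Z_8 = -2·Z_4  [with Z_4=-23]  = 46
Without intervention: Z_2 = 4 if Z_1 >= 4 else 8  [with Z_1=6]  = 4; Z_3 = min(Z_1, Z_2) - 5  [with Z_1=6, Z_2=4]  = -1; Z_4 = -2·Z_2 - 2·Z_3 + 3  [with Z_2=4, Z_3=-1]  = -3; Z_8 = -2·Z_4  [with Z_4=-3]  = 6.
Change = 46 − 6 = 40.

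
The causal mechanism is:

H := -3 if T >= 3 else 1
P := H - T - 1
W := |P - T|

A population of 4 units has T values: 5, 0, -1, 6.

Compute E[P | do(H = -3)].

-6.5

Every unit gets H=-3 under the intervention. P values become -9, -4, -3, -10; E[P|do(H=-3)] = -6.5.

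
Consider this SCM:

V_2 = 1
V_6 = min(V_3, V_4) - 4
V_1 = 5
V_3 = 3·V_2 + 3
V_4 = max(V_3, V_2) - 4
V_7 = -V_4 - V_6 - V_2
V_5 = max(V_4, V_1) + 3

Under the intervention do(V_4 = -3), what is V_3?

Under do(V_4=-3), the mechanism V_4 = max(V_3, V_2) - 4 is discarded; V_4 is fixed at -3.
Since V_3 is not a descendant of the intervened variable, it is unaffected.
V_3 = 3·V_2 + 3  [with V_2=1]  = 6

6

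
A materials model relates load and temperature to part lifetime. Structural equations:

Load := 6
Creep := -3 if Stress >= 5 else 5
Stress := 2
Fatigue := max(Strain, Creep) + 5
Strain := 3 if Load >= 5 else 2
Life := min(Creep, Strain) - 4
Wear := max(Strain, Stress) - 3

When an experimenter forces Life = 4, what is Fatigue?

10

Intervening sets Life = 4 and removes its equation (Life := min(Creep, Strain) - 4).
Since Fatigue is not a descendant of the intervened variable, it is unaffected.
Strain = 3 if Load >= 5 else 2  [with Load=6]  = 3
Creep = -3 if Stress >= 5 else 5  [with Stress=2]  = 5
Fatigue = max(Strain, Creep) + 5  [with Strain=3, Creep=5]  = 10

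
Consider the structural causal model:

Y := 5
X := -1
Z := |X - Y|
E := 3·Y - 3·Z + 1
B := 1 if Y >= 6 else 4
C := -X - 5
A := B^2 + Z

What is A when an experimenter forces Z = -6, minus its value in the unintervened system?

The intervention breaks the incoming arrows to Z: Z := |X - Y| no longer applies, and Z = -6.
B = 1 if Y >= 6 else 4  [with Y=5]  = 4
A = B^2 + Z  [with B=4, Z=-6]  = 10
Without intervention: Z = |X - Y|  [with X=-1, Y=5]  = 6; B = 1 if Y >= 6 else 4  [with Y=5]  = 4; A = B^2 + Z  [with B=4, Z=6]  = 22.
Change = 10 − 22 = -12.

-12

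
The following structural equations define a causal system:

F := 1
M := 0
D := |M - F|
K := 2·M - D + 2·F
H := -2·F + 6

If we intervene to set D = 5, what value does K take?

-3

The intervention breaks the incoming arrows to D: D := |M - F| no longer applies, and D = 5.
K = 2·M - D + 2·F  [with M=0, D=5, F=1]  = -3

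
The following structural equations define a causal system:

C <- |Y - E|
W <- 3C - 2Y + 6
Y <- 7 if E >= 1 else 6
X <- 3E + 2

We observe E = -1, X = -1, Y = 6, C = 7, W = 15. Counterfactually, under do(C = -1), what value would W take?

-9

Intervening sets C = -1 and removes its equation (C <- |Y - E|).
Y = 7 if E >= 1 else 6  [with E=-1]  = 6
W = 3C - 2Y + 6  [with C=-1, Y=6]  = -9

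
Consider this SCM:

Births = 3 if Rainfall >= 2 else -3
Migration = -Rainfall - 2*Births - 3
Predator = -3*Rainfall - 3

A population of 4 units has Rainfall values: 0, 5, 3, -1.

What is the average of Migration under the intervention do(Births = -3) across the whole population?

The intervention sets Births=-3 in all 4 units regardless of Rainfall. Recomputing Migration per unit gives 3, -2, 0, 4; average 1.25.

1.25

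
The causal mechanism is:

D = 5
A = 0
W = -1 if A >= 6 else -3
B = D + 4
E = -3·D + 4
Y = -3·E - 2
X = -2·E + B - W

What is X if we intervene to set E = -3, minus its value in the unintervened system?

-16

Under do(E=-3), the mechanism E = -3·D + 4 is discarded; E is fixed at -3.
W = -1 if A >= 6 else -3  [with A=0]  = -3
B = D + 4  [with D=5]  = 9
X = -2·E + B - W  [with E=-3, B=9, W=-3]  = 18
Without intervention: W = -1 if A >= 6 else -3  [with A=0]  = -3; B = D + 4  [with D=5]  = 9; E = -3·D + 4  [with D=5]  = -11; X = -2·E + B - W  [with E=-11, B=9, W=-3]  = 34.
Change = 18 − 34 = -16.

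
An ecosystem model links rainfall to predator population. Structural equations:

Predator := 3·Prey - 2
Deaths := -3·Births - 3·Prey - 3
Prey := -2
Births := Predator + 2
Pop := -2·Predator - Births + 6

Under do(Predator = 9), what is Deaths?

-30

Under do(Predator=9), the mechanism Predator := 3·Prey - 2 is discarded; Predator is fixed at 9.
Births = Predator + 2  [with Predator=9]  = 11
Deaths = -3·Births - 3·Prey - 3  [with Births=11, Prey=-2]  = -30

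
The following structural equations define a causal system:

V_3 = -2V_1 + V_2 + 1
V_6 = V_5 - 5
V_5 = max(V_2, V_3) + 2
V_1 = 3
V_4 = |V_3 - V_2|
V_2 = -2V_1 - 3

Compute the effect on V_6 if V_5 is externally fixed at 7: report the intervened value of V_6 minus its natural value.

14

The intervention breaks the incoming arrows to V_5: V_5 = max(V_2, V_3) + 2 no longer applies, and V_5 = 7.
V_6 = V_5 - 5  [with V_5=7]  = 2
Without intervention: V_2 = -2V_1 - 3  [with V_1=3]  = -9; V_3 = -2V_1 + V_2 + 1  [with V_1=3, V_2=-9]  = -14; V_5 = max(V_2, V_3) + 2  [with V_2=-9, V_3=-14]  = -7; V_6 = V_5 - 5  [with V_5=-7]  = -12.
Change = 2 − (-12) = 14.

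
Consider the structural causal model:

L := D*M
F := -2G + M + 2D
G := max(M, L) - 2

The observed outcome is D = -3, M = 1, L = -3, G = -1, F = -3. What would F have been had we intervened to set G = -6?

7

Intervening sets G = -6 and removes its equation (G := max(M, L) - 2).
F = -2G + M + 2D  [with G=-6, M=1, D=-3]  = 7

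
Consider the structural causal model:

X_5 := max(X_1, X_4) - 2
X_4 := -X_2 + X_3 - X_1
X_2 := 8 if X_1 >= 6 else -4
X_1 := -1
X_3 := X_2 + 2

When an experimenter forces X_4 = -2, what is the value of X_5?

-3

Intervening sets X_4 = -2 and removes its equation (X_4 := -X_2 + X_3 - X_1).
X_5 = max(X_1, X_4) - 2  [with X_1=-1, X_4=-2]  = -3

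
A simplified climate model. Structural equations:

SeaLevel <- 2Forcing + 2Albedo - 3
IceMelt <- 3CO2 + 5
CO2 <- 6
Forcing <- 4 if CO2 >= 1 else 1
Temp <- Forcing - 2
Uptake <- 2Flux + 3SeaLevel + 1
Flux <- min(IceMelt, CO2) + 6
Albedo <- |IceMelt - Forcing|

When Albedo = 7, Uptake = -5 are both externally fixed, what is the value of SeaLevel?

The joint intervention fixes Albedo = 7, Uptake = -5, removing each variable's own equation.
Forcing = 4 if CO2 >= 1 else 1  [with CO2=6]  = 4
SeaLevel = 2Forcing + 2Albedo - 3  [with Forcing=4, Albedo=7]  = 19

19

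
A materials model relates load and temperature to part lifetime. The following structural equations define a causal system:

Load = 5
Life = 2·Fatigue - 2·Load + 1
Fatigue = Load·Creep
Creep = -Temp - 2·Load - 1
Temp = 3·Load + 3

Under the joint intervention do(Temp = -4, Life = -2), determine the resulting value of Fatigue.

The joint intervention fixes Temp = -4, Life = -2, removing each variable's own equation.
Creep = -Temp - 2·Load - 1  [with Temp=-4, Load=5]  = -7
Fatigue = Load·Creep  [with Load=5, Creep=-7]  = -35

-35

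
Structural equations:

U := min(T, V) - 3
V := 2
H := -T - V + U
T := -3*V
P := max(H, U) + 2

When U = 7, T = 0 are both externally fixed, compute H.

The joint intervention fixes U = 7, T = 0, removing each variable's own equation.
H = -T - V + U  [with T=0, V=2, U=7]  = 5

5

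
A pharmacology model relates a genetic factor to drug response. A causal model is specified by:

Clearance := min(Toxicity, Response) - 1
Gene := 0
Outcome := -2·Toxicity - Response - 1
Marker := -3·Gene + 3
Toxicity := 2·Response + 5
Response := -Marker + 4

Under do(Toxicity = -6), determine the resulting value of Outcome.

Under do(Toxicity=-6), the mechanism Toxicity := 2·Response + 5 is discarded; Toxicity is fixed at -6.
Marker = -3·Gene + 3  [with Gene=0]  = 3
Response = -Marker + 4  [with Marker=3]  = 1
Outcome = -2·Toxicity - Response - 1  [with Toxicity=-6, Response=1]  = 10

10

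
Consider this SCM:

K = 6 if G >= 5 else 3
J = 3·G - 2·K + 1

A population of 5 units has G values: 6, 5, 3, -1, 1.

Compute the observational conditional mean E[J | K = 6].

5.5

Conditioning on K=6 selects the 2 unit(s) with G ∈ {6, 5}. Their J values: 7, 4. Mean = 5.5.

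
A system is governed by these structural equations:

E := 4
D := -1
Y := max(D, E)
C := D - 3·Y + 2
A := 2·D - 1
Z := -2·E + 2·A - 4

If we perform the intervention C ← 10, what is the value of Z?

Under do(C=10), the mechanism C := D - 3·Y + 2 is discarded; C is fixed at 10.
Since Z is not a descendant of the intervened variable, it is unaffected.
A = 2·D - 1  [with D=-1]  = -3
Z = -2·E + 2·A - 4  [with E=4, A=-3]  = -18

-18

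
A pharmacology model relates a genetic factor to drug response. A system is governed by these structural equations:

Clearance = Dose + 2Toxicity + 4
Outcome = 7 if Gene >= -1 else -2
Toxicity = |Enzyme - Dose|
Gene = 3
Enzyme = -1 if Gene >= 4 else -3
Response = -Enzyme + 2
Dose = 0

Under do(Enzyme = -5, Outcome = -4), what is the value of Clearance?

Under do(Enzyme = -5, Outcome = -4), each intervened variable's structural equation is replaced by its fixed value.
Toxicity = |Enzyme - Dose|  [with Enzyme=-5, Dose=0]  = 5
Clearance = Dose + 2Toxicity + 4  [with Dose=0, Toxicity=5]  = 14

14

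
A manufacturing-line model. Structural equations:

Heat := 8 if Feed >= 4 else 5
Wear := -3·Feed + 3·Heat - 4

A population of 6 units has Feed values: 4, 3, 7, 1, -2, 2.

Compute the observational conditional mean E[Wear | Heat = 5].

E[Wear|Heat=5] averages over only the 4 units with Heat=5 (Feed = 3, 1, -2, 2): Wear = 2, 8, 17, 5, mean 8.

8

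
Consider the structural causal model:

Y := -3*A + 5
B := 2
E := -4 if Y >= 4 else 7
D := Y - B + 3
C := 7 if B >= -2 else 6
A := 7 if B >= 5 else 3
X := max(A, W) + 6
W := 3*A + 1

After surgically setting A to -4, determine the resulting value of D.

18

Under do(A=-4), the mechanism A := 7 if B >= 5 else 3 is discarded; A is fixed at -4.
Y = -3*A + 5  [with A=-4]  = 17
D = Y - B + 3  [with Y=17, B=2]  = 18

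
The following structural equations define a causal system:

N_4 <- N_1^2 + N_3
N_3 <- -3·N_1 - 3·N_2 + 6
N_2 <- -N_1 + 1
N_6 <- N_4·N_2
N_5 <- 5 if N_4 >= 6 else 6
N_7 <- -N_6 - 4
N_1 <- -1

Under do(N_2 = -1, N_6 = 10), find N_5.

5

Setting N_2 = -1, N_6 = 10 by intervention discards those variables' equations.
N_3 = -3·N_1 - 3·N_2 + 6  [with N_1=-1, N_2=-1]  = 12
N_4 = N_1^2 + N_3  [with N_1=-1, N_3=12]  = 13
N_5 = 5 if N_4 >= 6 else 6  [with N_4=13]  = 5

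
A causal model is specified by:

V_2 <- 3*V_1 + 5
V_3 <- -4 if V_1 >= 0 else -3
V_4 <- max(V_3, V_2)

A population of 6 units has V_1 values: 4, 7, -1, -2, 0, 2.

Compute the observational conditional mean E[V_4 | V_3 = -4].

14.75

Conditioning on V_3=-4 selects the 4 unit(s) with V_1 ∈ {4, 7, 0, 2}. Their V_4 values: 17, 26, 5, 11. Mean = 14.75.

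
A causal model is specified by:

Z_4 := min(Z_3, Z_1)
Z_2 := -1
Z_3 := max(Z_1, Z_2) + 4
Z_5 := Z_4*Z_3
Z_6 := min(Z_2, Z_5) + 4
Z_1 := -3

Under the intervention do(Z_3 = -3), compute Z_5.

do(Z_3=-3) replaces the equation Z_3 := max(Z_1, Z_2) + 4 with the constant Z_3 = -3.
Z_4 = min(Z_3, Z_1)  [with Z_3=-3, Z_1=-3]  = -3
Z_5 = Z_4*Z_3  [with Z_4=-3, Z_3=-3]  = 9

9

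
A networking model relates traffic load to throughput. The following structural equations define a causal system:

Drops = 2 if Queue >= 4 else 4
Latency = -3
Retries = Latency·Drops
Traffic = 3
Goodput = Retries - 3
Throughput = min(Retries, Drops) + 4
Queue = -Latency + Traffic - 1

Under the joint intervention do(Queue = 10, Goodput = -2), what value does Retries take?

Setting Queue = 10, Goodput = -2 by intervention discards those variables' equations.
Drops = 2 if Queue >= 4 else 4  [with Queue=10]  = 2
Retries = Latency·Drops  [with Latency=-3, Drops=2]  = -6

-6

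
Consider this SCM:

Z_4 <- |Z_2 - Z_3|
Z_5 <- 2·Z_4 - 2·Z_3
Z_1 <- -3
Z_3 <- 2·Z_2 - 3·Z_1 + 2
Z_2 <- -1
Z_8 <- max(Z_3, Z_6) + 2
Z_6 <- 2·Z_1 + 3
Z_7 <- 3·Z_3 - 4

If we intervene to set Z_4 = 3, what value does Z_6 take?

Under do(Z_4=3), the mechanism Z_4 <- |Z_2 - Z_3| is discarded; Z_4 is fixed at 3.
Since Z_6 is not a descendant of the intervened variable, it is unaffected.
Z_6 = 2·Z_1 + 3  [with Z_1=-3]  = -3

-3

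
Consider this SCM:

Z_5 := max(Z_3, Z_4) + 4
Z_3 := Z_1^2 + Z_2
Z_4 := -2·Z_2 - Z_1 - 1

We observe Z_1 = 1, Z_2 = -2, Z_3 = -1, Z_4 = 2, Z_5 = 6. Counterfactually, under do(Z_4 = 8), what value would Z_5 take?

12

Intervening sets Z_4 = 8 and removes its equation (Z_4 := -2·Z_2 - Z_1 - 1).
Z_3 = Z_1^2 + Z_2  [with Z_1=1, Z_2=-2]  = -1
Z_5 = max(Z_3, Z_4) + 4  [with Z_3=-1, Z_4=8]  = 12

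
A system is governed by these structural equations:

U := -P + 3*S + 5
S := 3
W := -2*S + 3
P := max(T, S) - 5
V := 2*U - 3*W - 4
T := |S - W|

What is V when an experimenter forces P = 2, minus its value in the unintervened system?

Under do(P=2), the mechanism P := max(T, S) - 5 is discarded; P is fixed at 2.
W = -2*S + 3  [with S=3]  = -3
U = -P + 3*S + 5  [with P=2, S=3]  = 12
V = 2*U - 3*W - 4  [with U=12, W=-3]  = 29
Without intervention: W = -2*S + 3  [with S=3]  = -3; T = |S - W|  [with S=3, W=-3]  = 6; P = max(T, S) - 5  [with T=6, S=3]  = 1; U = -P + 3*S + 5  [with P=1, S=3]  = 13; V = 2*U - 3*W - 4  [with U=13, W=-3]  = 31.
Change = 29 − 31 = -2.

-2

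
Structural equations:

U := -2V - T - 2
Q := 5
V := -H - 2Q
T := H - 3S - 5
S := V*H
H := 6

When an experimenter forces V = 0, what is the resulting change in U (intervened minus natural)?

256

The intervention breaks the incoming arrows to V: V := -H - 2Q no longer applies, and V = 0.
S = V*H  [with V=0, H=6]  = 0
T = H - 3S - 5  [with H=6, S=0]  = 1
U = -2V - T - 2  [with V=0, T=1]  = -3
Without intervention: V = -H - 2Q  [with H=6, Q=5]  = -16; S = V*H  [with V=-16, H=6]  = -96; T = H - 3S - 5  [with H=6, S=-96]  = 289; U = -2V - T - 2  [with V=-16, T=289]  = -259.
Change = -3 − (-259) = 256.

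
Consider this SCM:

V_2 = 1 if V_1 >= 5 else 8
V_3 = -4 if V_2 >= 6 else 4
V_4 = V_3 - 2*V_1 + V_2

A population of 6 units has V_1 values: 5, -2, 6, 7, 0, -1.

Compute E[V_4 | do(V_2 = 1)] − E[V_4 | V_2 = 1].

7

Every unit gets V_2=1 under the intervention. V_4 values become -5, 9, -7, -9, 5, 7; E[V_4|do(V_2=1)] = 0.
Observing V_2=1 restricts to units where V_2's equation naturally yields 1: V_1 ∈ {5, 6, 7}. In that subpopulation V_4 = -5, -7, -9, mean -7.
Difference = 0 − (-7) = 7.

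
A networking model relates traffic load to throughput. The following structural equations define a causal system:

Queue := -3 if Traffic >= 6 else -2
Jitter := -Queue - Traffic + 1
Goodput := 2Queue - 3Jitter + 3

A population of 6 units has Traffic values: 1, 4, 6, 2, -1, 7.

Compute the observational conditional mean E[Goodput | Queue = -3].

Conditioning on Queue=-3 selects the 2 unit(s) with Traffic ∈ {6, 7}. Their Goodput values: 3, 6. Mean = 4.5.

4.5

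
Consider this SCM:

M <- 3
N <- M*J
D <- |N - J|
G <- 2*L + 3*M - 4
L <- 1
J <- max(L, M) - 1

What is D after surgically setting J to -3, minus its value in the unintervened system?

do(J=-3) replaces the equation J <- max(L, M) - 1 with the constant J = -3.
N = M*J  [with M=3, J=-3]  = -9
D = |N - J|  [with N=-9, J=-3]  = 6
Without intervention: J = max(L, M) - 1  [with L=1, M=3]  = 2; N = M*J  [with M=3, J=2]  = 6; D = |N - J|  [with N=6, J=2]  = 4.
Change = 6 − 4 = 2.

2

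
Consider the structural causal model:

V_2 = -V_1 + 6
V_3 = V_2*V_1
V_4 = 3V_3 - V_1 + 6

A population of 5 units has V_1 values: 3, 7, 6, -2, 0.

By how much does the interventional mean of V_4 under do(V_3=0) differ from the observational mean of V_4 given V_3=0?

do(V_3=0) breaks V_3's dependence on V_1. With V_3=0 fixed, V_4 across the units is 3, -1, 0, 8, 6, mean 3.2.
Conditioning on V_3=0 selects the 2 unit(s) with V_1 ∈ {6, 0}. Their V_4 values: 0, 6. Mean = 3.
Difference = 3.2 − 3 = 0.2.

0.2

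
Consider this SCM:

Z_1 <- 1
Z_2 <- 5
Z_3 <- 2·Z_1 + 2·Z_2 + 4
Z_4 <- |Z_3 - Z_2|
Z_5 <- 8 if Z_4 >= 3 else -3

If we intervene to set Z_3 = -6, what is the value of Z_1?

Under do(Z_3=-6), the mechanism Z_3 <- 2·Z_1 + 2·Z_2 + 4 is discarded; Z_3 is fixed at -6.
Z_1 is not downstream of the intervention, so its value is determined by the original equations.

1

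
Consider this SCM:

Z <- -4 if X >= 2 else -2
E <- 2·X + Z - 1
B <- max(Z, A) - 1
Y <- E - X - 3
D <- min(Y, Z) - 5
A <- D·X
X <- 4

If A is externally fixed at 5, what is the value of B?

Intervening sets A = 5 and removes its equation (A <- D·X).
Z = -4 if X >= 2 else -2  [with X=4]  = -4
B = max(Z, A) - 1  [with Z=-4, A=5]  = 4

4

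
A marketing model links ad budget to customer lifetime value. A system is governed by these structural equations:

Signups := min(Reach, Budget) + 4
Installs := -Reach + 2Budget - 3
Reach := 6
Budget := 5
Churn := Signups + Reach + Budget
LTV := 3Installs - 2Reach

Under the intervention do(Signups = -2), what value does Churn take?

Intervening sets Signups = -2 and removes its equation (Signups := min(Reach, Budget) + 4).
Churn = Signups + Reach + Budget  [with Signups=-2, Reach=6, Budget=5]  = 9

9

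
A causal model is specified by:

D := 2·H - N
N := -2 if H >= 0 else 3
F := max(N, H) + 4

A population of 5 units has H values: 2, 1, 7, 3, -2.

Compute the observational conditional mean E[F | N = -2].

7.25

Conditioning on N=-2 selects the 4 unit(s) with H ∈ {2, 1, 7, 3}. Their F values: 6, 5, 11, 7. Mean = 7.25.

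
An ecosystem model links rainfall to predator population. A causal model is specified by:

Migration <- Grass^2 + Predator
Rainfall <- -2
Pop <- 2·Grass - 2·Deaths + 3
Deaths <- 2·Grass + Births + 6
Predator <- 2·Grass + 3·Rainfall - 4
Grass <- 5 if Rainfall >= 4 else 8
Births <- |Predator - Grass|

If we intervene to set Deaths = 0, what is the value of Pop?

Under do(Deaths=0), the mechanism Deaths <- 2·Grass + Births + 6 is discarded; Deaths is fixed at 0.
Grass = 5 if Rainfall >= 4 else 8  [with Rainfall=-2]  = 8
Pop = 2·Grass - 2·Deaths + 3  [with Grass=8, Deaths=0]  = 19

19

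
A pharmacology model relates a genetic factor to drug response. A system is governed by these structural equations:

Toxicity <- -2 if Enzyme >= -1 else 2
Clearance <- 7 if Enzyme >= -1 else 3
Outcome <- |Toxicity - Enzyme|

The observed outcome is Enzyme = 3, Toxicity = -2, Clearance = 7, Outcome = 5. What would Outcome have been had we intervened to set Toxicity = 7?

4

Under do(Toxicity=7), the mechanism Toxicity <- -2 if Enzyme >= -1 else 2 is discarded; Toxicity is fixed at 7.
Outcome = |Toxicity - Enzyme|  [with Toxicity=7, Enzyme=3]  = 4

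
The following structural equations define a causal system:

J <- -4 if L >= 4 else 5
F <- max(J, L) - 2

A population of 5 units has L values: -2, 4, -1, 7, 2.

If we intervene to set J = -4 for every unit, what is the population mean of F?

The intervention sets J=-4 in all 5 units regardless of L. Recomputing F per unit gives -4, 2, -3, 5, 0; average 0.

0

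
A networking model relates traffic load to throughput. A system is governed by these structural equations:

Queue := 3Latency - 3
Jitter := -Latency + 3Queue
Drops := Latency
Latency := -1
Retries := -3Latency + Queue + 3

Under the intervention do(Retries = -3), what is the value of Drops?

Under do(Retries=-3), the mechanism Retries := -3Latency + Queue + 3 is discarded; Retries is fixed at -3.
Since Drops is not a descendant of the intervened variable, it is unaffected.
Drops = Latency  [with Latency=-1]  = -1

-1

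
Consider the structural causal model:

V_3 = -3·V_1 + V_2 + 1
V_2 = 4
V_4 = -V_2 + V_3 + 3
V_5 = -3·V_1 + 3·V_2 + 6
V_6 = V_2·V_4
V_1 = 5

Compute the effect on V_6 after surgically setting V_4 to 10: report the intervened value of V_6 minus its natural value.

Under do(V_4=10), the mechanism V_4 = -V_2 + V_3 + 3 is discarded; V_4 is fixed at 10.
V_6 = V_2·V_4  [with V_2=4, V_4=10]  = 40
Without intervention: V_3 = -3·V_1 + V_2 + 1  [with V_1=5, V_2=4]  = -10; V_4 = -V_2 + V_3 + 3  [with V_2=4, V_3=-10]  = -11; V_6 = V_2·V_4  [with V_2=4, V_4=-11]  = -44.
Change = 40 − (-44) = 84.

84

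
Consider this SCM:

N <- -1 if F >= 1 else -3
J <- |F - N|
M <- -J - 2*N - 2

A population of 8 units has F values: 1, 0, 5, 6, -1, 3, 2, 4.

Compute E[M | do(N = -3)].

-1.5

The intervention sets N=-3 in all 8 units regardless of F. Recomputing M per unit gives 0, 1, -4, -5, 2, -2, -1, -3; average -1.5.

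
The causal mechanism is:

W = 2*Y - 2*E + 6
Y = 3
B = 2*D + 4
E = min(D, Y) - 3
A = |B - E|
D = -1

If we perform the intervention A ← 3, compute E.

-4

do(A=3) replaces the equation A = |B - E| with the constant A = 3.
E is not downstream of the intervention, so its value is determined by the original equations.
E = min(D, Y) - 3  [with D=-1, Y=3]  = -4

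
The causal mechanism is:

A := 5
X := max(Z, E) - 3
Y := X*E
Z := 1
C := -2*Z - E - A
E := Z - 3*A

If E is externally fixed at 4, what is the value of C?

The intervention breaks the incoming arrows to E: E := Z - 3*A no longer applies, and E = 4.
C = -2*Z - E - A  [with Z=1, E=4, A=5]  = -11

-11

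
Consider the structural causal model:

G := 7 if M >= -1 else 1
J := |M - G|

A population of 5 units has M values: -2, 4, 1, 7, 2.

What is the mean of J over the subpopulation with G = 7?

3.5

E[J|G=7] averages over only the 4 units with G=7 (M = 4, 1, 7, 2): J = 3, 6, 0, 5, mean 3.5.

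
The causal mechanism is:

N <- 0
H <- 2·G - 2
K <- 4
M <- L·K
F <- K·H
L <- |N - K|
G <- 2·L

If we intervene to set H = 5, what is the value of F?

Under do(H=5), the mechanism H <- 2·G - 2 is discarded; H is fixed at 5.
F = K·H  [with K=4, H=5]  = 20

20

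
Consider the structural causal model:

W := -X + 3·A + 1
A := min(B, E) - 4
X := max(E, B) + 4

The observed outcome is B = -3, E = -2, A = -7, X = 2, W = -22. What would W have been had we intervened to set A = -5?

do(A=-5) replaces the equation A := min(B, E) - 4 with the constant A = -5.
X = max(E, B) + 4  [with E=-2, B=-3]  = 2
W = -X + 3·A + 1  [with X=2, A=-5]  = -16

-16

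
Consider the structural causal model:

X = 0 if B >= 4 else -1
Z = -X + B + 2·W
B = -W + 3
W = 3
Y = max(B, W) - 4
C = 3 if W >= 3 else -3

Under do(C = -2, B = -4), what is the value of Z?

Setting C = -2, B = -4 by intervention discards those variables' equations.
X = 0 if B >= 4 else -1  [with B=-4]  = -1
Z = -X + B + 2·W  [with X=-1, B=-4, W=3]  = 3

3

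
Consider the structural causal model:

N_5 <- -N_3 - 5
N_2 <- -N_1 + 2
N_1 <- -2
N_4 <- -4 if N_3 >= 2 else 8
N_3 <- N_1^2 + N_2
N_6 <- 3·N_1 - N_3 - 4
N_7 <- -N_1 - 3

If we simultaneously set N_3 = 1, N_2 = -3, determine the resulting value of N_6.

Setting N_3 = 1, N_2 = -3 by intervention discards those variables' equations.
N_6 = 3·N_1 - N_3 - 4  [with N_1=-2, N_3=1]  = -11

-11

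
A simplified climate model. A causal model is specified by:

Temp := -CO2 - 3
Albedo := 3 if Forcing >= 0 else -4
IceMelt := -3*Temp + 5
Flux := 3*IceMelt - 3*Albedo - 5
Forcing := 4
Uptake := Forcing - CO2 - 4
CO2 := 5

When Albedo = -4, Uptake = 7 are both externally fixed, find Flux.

Under do(Albedo = -4, Uptake = 7), each intervened variable's structural equation is replaced by its fixed value.
Temp = -CO2 - 3  [with CO2=5]  = -8
IceMelt = -3*Temp + 5  [with Temp=-8]  = 29
Flux = 3*IceMelt - 3*Albedo - 5  [with IceMelt=29, Albedo=-4]  = 94

94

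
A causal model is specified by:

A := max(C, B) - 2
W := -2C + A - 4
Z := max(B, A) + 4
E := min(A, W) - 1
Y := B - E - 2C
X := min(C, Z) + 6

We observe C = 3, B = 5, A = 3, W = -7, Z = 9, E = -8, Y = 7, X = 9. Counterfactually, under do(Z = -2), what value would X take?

do(Z=-2) replaces the equation Z := max(B, A) + 4 with the constant Z = -2.
X = min(C, Z) + 6  [with C=3, Z=-2]  = 4

4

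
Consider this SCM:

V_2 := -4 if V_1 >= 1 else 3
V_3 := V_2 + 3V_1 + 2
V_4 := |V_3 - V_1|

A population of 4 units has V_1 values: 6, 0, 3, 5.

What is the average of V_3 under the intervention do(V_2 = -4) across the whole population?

Every unit gets V_2=-4 under the intervention. V_3 values become 16, -2, 7, 13; E[V_3|do(V_2=-4)] = 8.5.

8.5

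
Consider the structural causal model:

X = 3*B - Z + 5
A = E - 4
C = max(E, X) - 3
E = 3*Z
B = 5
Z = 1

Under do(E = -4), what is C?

16

Intervening sets E = -4 and removes its equation (E = 3*Z).
X = 3*B - Z + 5  [with B=5, Z=1]  = 19
C = max(E, X) - 3  [with E=-4, X=19]  = 16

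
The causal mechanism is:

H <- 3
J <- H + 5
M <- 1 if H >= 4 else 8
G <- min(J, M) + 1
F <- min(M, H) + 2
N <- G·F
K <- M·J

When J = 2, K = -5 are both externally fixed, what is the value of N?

Under do(J = 2, K = -5), each intervened variable's structural equation is replaced by its fixed value.
M = 1 if H >= 4 else 8  [with H=3]  = 8
G = min(J, M) + 1  [with J=2, M=8]  = 3
F = min(M, H) + 2  [with M=8, H=3]  = 5
N = G·F  [with G=3, F=5]  = 15

15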